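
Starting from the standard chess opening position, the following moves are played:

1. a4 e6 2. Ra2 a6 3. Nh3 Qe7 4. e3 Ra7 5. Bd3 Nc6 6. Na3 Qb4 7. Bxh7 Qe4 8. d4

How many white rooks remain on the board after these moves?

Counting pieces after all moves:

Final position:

  a b c d e f g h
  ─────────────────
8│· · ♝ · ♚ ♝ ♞ ♜│8
7│♜ ♟ ♟ ♟ · ♟ ♟ ♗│7
6│♟ · ♞ · ♟ · · ·│6
5│· · · · · · · ·│5
4│♙ · · ♙ ♛ · · ·│4
3│♘ · · · ♙ · · ♘│3
2│♖ ♙ ♙ · · ♙ ♙ ♙│2
1│· · ♗ ♕ ♔ · · ♖│1
  ─────────────────
  a b c d e f g h


2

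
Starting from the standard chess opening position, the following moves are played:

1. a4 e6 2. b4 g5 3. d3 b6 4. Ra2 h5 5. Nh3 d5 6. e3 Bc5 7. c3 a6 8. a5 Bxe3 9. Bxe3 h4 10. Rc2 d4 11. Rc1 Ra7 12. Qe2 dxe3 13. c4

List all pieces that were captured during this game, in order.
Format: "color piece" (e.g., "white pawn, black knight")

Tracking captures:
  Bxe3: captured white pawn
  Bxe3: captured black bishop
  dxe3: captured white bishop

white pawn, black bishop, white bishop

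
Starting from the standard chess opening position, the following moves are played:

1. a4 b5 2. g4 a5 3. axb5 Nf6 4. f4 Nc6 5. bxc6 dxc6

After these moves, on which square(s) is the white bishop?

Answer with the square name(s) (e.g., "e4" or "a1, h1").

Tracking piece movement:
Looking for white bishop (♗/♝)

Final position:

  a b c d e f g h
  ─────────────────
8│♜ · ♝ ♛ ♚ ♝ · ♜│8
7│· · ♟ · ♟ ♟ ♟ ♟│7
6│· · ♟ · · ♞ · ·│6
5│♟ · · · · · · ·│5
4│· · · · · ♙ ♙ ·│4
3│· · · · · · · ·│3
2│· ♙ ♙ ♙ ♙ · · ♙│2
1│♖ ♘ ♗ ♕ ♔ ♗ ♘ ♖│1
  ─────────────────
  a b c d e f g h


c1, f1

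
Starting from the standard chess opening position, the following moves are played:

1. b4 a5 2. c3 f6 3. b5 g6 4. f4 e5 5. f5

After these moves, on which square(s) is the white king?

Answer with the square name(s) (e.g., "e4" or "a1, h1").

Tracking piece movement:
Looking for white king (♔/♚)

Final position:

  a b c d e f g h
  ─────────────────
8│♜ ♞ ♝ ♛ ♚ ♝ ♞ ♜│8
7│· ♟ ♟ ♟ · · · ♟│7
6│· · · · · ♟ ♟ ·│6
5│♟ ♙ · · ♟ ♙ · ·│5
4│· · · · · · · ·│4
3│· · ♙ · · · · ·│3
2│♙ · · ♙ ♙ · ♙ ♙│2
1│♖ ♘ ♗ ♕ ♔ ♗ ♘ ♖│1
  ─────────────────
  a b c d e f g h


e1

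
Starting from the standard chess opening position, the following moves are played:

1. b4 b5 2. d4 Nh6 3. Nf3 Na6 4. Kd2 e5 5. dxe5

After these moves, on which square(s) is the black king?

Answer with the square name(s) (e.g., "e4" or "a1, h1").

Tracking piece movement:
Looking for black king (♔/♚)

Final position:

  a b c d e f g h
  ─────────────────
8│♜ · ♝ ♛ ♚ ♝ · ♜│8
7│♟ · ♟ ♟ · ♟ ♟ ♟│7
6│♞ · · · · · · ♞│6
5│· ♟ · · ♙ · · ·│5
4│· ♙ · · · · · ·│4
3│· · · · · ♘ · ·│3
2│♙ · ♙ ♔ ♙ ♙ ♙ ♙│2
1│♖ ♘ ♗ ♕ · ♗ · ♖│1
  ─────────────────
  a b c d e f g h


e8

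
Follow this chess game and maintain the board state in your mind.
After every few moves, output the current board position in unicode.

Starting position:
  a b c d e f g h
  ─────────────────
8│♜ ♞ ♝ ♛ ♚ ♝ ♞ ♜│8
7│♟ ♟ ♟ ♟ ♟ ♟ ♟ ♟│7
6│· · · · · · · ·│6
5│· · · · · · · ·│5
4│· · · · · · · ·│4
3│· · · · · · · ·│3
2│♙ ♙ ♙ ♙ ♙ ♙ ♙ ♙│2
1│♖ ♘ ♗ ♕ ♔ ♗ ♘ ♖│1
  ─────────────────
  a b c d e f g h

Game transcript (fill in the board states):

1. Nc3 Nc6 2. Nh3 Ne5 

  a b c d e f g h
  ─────────────────
8│♜ · ♝ ♛ ♚ ♝ ♞ ♜│8
7│♟ ♟ ♟ ♟ ♟ ♟ ♟ ♟│7
6│· · · · · · · ·│6
5│· · · · ♞ · · ·│5
4│· · · · · · · ·│4
3│· · ♘ · · · · ♘│3
2│♙ ♙ ♙ ♙ ♙ ♙ ♙ ♙│2
1│♖ · ♗ ♕ ♔ ♗ · ♖│1
  ─────────────────
  a b c d e f g h

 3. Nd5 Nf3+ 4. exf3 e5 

  a b c d e f g h
  ─────────────────
8│♜ · ♝ ♛ ♚ ♝ ♞ ♜│8
7│♟ ♟ ♟ ♟ · ♟ ♟ ♟│7
6│· · · · · · · ·│6
5│· · · ♘ ♟ · · ·│5
4│· · · · · · · ·│4
3│· · · · · ♙ · ♘│3
2│♙ ♙ ♙ ♙ · ♙ ♙ ♙│2
1│♖ · ♗ ♕ ♔ ♗ · ♖│1
  ─────────────────
  a b c d e f g h

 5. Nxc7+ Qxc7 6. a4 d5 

  a b c d e f g h
  ─────────────────
8│♜ · ♝ · ♚ ♝ ♞ ♜│8
7│♟ ♟ ♛ · · ♟ ♟ ♟│7
6│· · · · · · · ·│6
5│· · · ♟ ♟ · · ·│5
4│♙ · · · · · · ·│4
3│· · · · · ♙ · ♘│3
2│· ♙ ♙ ♙ · ♙ ♙ ♙│2
1│♖ · ♗ ♕ ♔ ♗ · ♖│1
  ─────────────────
  a b c d e f g h

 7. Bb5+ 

  a b c d e f g h
  ─────────────────
8│♜ · ♝ · ♚ ♝ ♞ ♜│8
7│♟ ♟ ♛ · · ♟ ♟ ♟│7
6│· · · · · · · ·│6
5│· ♗ · ♟ ♟ · · ·│5
4│♙ · · · · · · ·│4
3│· · · · · ♙ · ♘│3
2│· ♙ ♙ ♙ · ♙ ♙ ♙│2
1│♖ · ♗ ♕ ♔ · · ♖│1
  ─────────────────
  a b c d e f g h


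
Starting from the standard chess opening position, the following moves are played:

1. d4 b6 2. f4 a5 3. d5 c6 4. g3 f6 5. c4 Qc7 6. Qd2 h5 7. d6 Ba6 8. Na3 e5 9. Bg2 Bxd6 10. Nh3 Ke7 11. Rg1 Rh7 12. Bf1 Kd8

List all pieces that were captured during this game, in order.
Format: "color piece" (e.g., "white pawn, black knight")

Tracking captures:
  Bxd6: captured white pawn

white pawn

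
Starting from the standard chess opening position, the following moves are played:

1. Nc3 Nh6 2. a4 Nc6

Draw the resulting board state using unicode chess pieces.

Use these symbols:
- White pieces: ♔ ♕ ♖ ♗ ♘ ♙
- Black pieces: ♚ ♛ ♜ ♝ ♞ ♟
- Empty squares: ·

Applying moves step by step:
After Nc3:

♜ ♞ ♝ ♛ ♚ ♝ ♞ ♜
♟ ♟ ♟ ♟ ♟ ♟ ♟ ♟
· · · · · · · ·
· · · · · · · ·
· · · · · · · ·
· · ♘ · · · · ·
♙ ♙ ♙ ♙ ♙ ♙ ♙ ♙
♖ · ♗ ♕ ♔ ♗ ♘ ♖


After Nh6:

♜ ♞ ♝ ♛ ♚ ♝ · ♜
♟ ♟ ♟ ♟ ♟ ♟ ♟ ♟
· · · · · · · ♞
· · · · · · · ·
· · · · · · · ·
· · ♘ · · · · ·
♙ ♙ ♙ ♙ ♙ ♙ ♙ ♙
♖ · ♗ ♕ ♔ ♗ ♘ ♖


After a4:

♜ ♞ ♝ ♛ ♚ ♝ · ♜
♟ ♟ ♟ ♟ ♟ ♟ ♟ ♟
· · · · · · · ♞
· · · · · · · ·
♙ · · · · · · ·
· · ♘ · · · · ·
· ♙ ♙ ♙ ♙ ♙ ♙ ♙
♖ · ♗ ♕ ♔ ♗ ♘ ♖


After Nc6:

♜ · ♝ ♛ ♚ ♝ · ♜
♟ ♟ ♟ ♟ ♟ ♟ ♟ ♟
· · ♞ · · · · ♞
· · · · · · · ·
♙ · · · · · · ·
· · ♘ · · · · ·
· ♙ ♙ ♙ ♙ ♙ ♙ ♙
♖ · ♗ ♕ ♔ ♗ ♘ ♖



  a b c d e f g h
  ─────────────────
8│♜ · ♝ ♛ ♚ ♝ · ♜│8
7│♟ ♟ ♟ ♟ ♟ ♟ ♟ ♟│7
6│· · ♞ · · · · ♞│6
5│· · · · · · · ·│5
4│♙ · · · · · · ·│4
3│· · ♘ · · · · ·│3
2│· ♙ ♙ ♙ ♙ ♙ ♙ ♙│2
1│♖ · ♗ ♕ ♔ ♗ ♘ ♖│1
  ─────────────────
  a b c d e f g h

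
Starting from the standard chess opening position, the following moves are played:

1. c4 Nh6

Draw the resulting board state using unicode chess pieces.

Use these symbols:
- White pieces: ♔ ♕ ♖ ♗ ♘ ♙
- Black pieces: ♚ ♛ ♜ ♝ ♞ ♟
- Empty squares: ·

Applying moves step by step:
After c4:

♜ ♞ ♝ ♛ ♚ ♝ ♞ ♜
♟ ♟ ♟ ♟ ♟ ♟ ♟ ♟
· · · · · · · ·
· · · · · · · ·
· · ♙ · · · · ·
· · · · · · · ·
♙ ♙ · ♙ ♙ ♙ ♙ ♙
♖ ♘ ♗ ♕ ♔ ♗ ♘ ♖


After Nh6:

♜ ♞ ♝ ♛ ♚ ♝ · ♜
♟ ♟ ♟ ♟ ♟ ♟ ♟ ♟
· · · · · · · ♞
· · · · · · · ·
· · ♙ · · · · ·
· · · · · · · ·
♙ ♙ · ♙ ♙ ♙ ♙ ♙
♖ ♘ ♗ ♕ ♔ ♗ ♘ ♖



  a b c d e f g h
  ─────────────────
8│♜ ♞ ♝ ♛ ♚ ♝ · ♜│8
7│♟ ♟ ♟ ♟ ♟ ♟ ♟ ♟│7
6│· · · · · · · ♞│6
5│· · · · · · · ·│5
4│· · ♙ · · · · ·│4
3│· · · · · · · ·│3
2│♙ ♙ · ♙ ♙ ♙ ♙ ♙│2
1│♖ ♘ ♗ ♕ ♔ ♗ ♘ ♖│1
  ─────────────────
  a b c d e f g h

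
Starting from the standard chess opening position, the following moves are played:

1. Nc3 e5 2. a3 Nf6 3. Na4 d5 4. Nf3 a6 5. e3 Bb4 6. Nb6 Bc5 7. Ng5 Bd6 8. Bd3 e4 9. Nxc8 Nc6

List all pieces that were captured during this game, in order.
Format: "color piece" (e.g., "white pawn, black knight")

Tracking captures:
  Nxc8: captured black bishop

black bishop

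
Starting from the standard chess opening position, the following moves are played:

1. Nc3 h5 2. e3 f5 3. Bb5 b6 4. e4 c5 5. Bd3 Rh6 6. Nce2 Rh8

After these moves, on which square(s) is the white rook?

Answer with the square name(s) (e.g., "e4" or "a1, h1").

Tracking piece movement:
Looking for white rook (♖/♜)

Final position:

  a b c d e f g h
  ─────────────────
8│♜ ♞ ♝ ♛ ♚ ♝ ♞ ♜│8
7│♟ · · ♟ ♟ · ♟ ·│7
6│· ♟ · · · · · ·│6
5│· · ♟ · · ♟ · ♟│5
4│· · · · ♙ · · ·│4
3│· · · ♗ · · · ·│3
2│♙ ♙ ♙ ♙ ♘ ♙ ♙ ♙│2
1│♖ · ♗ ♕ ♔ · ♘ ♖│1
  ─────────────────
  a b c d e f g h


a1, h1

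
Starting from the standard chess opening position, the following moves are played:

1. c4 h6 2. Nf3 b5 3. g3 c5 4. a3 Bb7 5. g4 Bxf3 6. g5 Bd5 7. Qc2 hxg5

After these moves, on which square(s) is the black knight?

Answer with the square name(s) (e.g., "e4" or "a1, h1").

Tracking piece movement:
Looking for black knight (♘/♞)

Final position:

  a b c d e f g h
  ─────────────────
8│♜ ♞ · ♛ ♚ ♝ ♞ ♜│8
7│♟ · · ♟ ♟ ♟ ♟ ·│7
6│· · · · · · · ·│6
5│· ♟ ♟ ♝ · · ♟ ·│5
4│· · ♙ · · · · ·│4
3│♙ · · · · · · ·│3
2│· ♙ ♕ ♙ ♙ ♙ · ♙│2
1│♖ ♘ ♗ · ♔ ♗ · ♖│1
  ─────────────────
  a b c d e f g h


b8, g8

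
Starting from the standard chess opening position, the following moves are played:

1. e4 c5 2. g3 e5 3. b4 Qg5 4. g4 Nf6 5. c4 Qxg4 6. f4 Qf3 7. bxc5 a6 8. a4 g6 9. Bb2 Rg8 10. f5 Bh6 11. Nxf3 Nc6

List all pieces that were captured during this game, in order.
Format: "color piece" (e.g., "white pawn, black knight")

Tracking captures:
  Qxg4: captured white pawn
  bxc5: captured black pawn
  Nxf3: captured black queen

white pawn, black pawn, black queen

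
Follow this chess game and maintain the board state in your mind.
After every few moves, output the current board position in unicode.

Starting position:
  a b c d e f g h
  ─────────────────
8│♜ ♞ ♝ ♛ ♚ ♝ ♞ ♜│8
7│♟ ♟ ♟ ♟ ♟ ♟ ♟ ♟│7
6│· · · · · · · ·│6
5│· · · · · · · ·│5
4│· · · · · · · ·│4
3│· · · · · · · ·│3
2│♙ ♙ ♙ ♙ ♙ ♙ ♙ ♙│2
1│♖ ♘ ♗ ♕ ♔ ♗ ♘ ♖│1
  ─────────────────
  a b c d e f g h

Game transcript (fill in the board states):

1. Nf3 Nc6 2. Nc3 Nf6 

  a b c d e f g h
  ─────────────────
8│♜ · ♝ ♛ ♚ ♝ · ♜│8
7│♟ ♟ ♟ ♟ ♟ ♟ ♟ ♟│7
6│· · ♞ · · ♞ · ·│6
5│· · · · · · · ·│5
4│· · · · · · · ·│4
3│· · ♘ · · ♘ · ·│3
2│♙ ♙ ♙ ♙ ♙ ♙ ♙ ♙│2
1│♖ · ♗ ♕ ♔ ♗ · ♖│1
  ─────────────────
  a b c d e f g h

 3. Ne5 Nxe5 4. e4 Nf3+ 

  a b c d e f g h
  ─────────────────
8│♜ · ♝ ♛ ♚ ♝ · ♜│8
7│♟ ♟ ♟ ♟ ♟ ♟ ♟ ♟│7
6│· · · · · ♞ · ·│6
5│· · · · · · · ·│5
4│· · · · ♙ · · ·│4
3│· · ♘ · · ♞ · ·│3
2│♙ ♙ ♙ ♙ · ♙ ♙ ♙│2
1│♖ · ♗ ♕ ♔ ♗ · ♖│1
  ─────────────────
  a b c d e f g h

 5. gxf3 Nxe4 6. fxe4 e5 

  a b c d e f g h
  ─────────────────
8│♜ · ♝ ♛ ♚ ♝ · ♜│8
7│♟ ♟ ♟ ♟ · ♟ ♟ ♟│7
6│· · · · · · · ·│6
5│· · · · ♟ · · ·│5
4│· · · · ♙ · · ·│4
3│· · ♘ · · · · ·│3
2│♙ ♙ ♙ ♙ · ♙ · ♙│2
1│♖ · ♗ ♕ ♔ ♗ · ♖│1
  ─────────────────
  a b c d e f g h

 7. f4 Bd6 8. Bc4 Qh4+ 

  a b c d e f g h
  ─────────────────
8│♜ · ♝ · ♚ · · ♜│8
7│♟ ♟ ♟ ♟ · ♟ ♟ ♟│7
6│· · · ♝ · · · ·│6
5│· · · · ♟ · · ·│5
4│· · ♗ · ♙ ♙ · ♛│4
3│· · ♘ · · · · ·│3
2│♙ ♙ ♙ ♙ · · · ♙│2
1│♖ · ♗ ♕ ♔ · · ♖│1
  ─────────────────
  a b c d e f g h

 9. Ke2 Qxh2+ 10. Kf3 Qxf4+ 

  a b c d e f g h
  ─────────────────
8│♜ · ♝ · ♚ · · ♜│8
7│♟ ♟ ♟ ♟ · ♟ ♟ ♟│7
6│· · · ♝ · · · ·│6
5│· · · · ♟ · · ·│5
4│· · ♗ · ♙ ♛ · ·│4
3│· · ♘ · · ♔ · ·│3
2│♙ ♙ ♙ ♙ · · · ·│2
1│♖ · ♗ ♕ · · · ♖│1
  ─────────────────
  a b c d e f g h



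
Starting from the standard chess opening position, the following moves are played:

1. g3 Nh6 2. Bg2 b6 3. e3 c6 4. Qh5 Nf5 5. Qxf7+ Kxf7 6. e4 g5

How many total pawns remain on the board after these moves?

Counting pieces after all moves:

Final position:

  a b c d e f g h
  ─────────────────
8│♜ ♞ ♝ ♛ · ♝ · ♜│8
7│♟ · · ♟ ♟ ♚ · ♟│7
6│· ♟ ♟ · · · · ·│6
5│· · · · · ♞ ♟ ·│5
4│· · · · ♙ · · ·│4
3│· · · · · · ♙ ·│3
2│♙ ♙ ♙ ♙ · ♙ ♗ ♙│2
1│♖ ♘ ♗ · ♔ · ♘ ♖│1
  ─────────────────
  a b c d e f g h


15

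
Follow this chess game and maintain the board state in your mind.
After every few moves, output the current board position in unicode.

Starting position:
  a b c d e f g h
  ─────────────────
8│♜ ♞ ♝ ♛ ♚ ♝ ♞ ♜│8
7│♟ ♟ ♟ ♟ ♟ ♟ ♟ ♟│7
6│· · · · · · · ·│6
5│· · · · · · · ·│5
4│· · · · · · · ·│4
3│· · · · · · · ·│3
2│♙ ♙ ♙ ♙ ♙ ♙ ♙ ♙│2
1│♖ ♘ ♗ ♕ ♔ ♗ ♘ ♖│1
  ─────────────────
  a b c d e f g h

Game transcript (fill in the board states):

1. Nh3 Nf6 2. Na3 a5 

  a b c d e f g h
  ─────────────────
8│♜ ♞ ♝ ♛ ♚ ♝ · ♜│8
7│· ♟ ♟ ♟ ♟ ♟ ♟ ♟│7
6│· · · · · ♞ · ·│6
5│♟ · · · · · · ·│5
4│· · · · · · · ·│4
3│♘ · · · · · · ♘│3
2│♙ ♙ ♙ ♙ ♙ ♙ ♙ ♙│2
1│♖ · ♗ ♕ ♔ ♗ · ♖│1
  ─────────────────
  a b c d e f g h

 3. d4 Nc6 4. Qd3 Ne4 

  a b c d e f g h
  ─────────────────
8│♜ · ♝ ♛ ♚ ♝ · ♜│8
7│· ♟ ♟ ♟ ♟ ♟ ♟ ♟│7
6│· · ♞ · · · · ·│6
5│♟ · · · · · · ·│5
4│· · · ♙ ♞ · · ·│4
3│♘ · · ♕ · · · ♘│3
2│♙ ♙ ♙ · ♙ ♙ ♙ ♙│2
1│♖ · ♗ · ♔ ♗ · ♖│1
  ─────────────────
  a b c d e f g h

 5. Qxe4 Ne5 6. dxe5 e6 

  a b c d e f g h
  ─────────────────
8│♜ · ♝ ♛ ♚ ♝ · ♜│8
7│· ♟ ♟ ♟ · ♟ ♟ ♟│7
6│· · · · ♟ · · ·│6
5│♟ · · · ♙ · · ·│5
4│· · · · ♕ · · ·│4
3│♘ · · · · · · ♘│3
2│♙ ♙ ♙ · ♙ ♙ ♙ ♙│2
1│♖ · ♗ · ♔ ♗ · ♖│1
  ─────────────────
  a b c d e f g h

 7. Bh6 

  a b c d e f g h
  ─────────────────
8│♜ · ♝ ♛ ♚ ♝ · ♜│8
7│· ♟ ♟ ♟ · ♟ ♟ ♟│7
6│· · · · ♟ · · ♗│6
5│♟ · · · ♙ · · ·│5
4│· · · · ♕ · · ·│4
3│♘ · · · · · · ♘│3
2│♙ ♙ ♙ · ♙ ♙ ♙ ♙│2
1│♖ · · · ♔ ♗ · ♖│1
  ─────────────────
  a b c d e f g h


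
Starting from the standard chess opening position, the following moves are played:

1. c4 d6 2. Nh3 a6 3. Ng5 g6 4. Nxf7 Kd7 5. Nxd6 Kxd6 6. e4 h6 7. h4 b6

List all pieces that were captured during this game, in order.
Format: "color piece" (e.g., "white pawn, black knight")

Tracking captures:
  Nxf7: captured black pawn
  Nxd6: captured black pawn
  Kxd6: captured white knight

black pawn, black pawn, white knight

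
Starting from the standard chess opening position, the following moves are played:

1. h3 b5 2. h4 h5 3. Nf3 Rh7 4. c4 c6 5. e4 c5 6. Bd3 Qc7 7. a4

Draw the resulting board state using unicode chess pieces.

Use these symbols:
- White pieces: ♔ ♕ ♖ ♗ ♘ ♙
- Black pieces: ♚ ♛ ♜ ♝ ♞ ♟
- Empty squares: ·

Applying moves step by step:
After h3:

♜ ♞ ♝ ♛ ♚ ♝ ♞ ♜
♟ ♟ ♟ ♟ ♟ ♟ ♟ ♟
· · · · · · · ·
· · · · · · · ·
· · · · · · · ·
· · · · · · · ♙
♙ ♙ ♙ ♙ ♙ ♙ ♙ ·
♖ ♘ ♗ ♕ ♔ ♗ ♘ ♖


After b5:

♜ ♞ ♝ ♛ ♚ ♝ ♞ ♜
♟ · ♟ ♟ ♟ ♟ ♟ ♟
· · · · · · · ·
· ♟ · · · · · ·
· · · · · · · ·
· · · · · · · ♙
♙ ♙ ♙ ♙ ♙ ♙ ♙ ·
♖ ♘ ♗ ♕ ♔ ♗ ♘ ♖


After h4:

♜ ♞ ♝ ♛ ♚ ♝ ♞ ♜
♟ · ♟ ♟ ♟ ♟ ♟ ♟
· · · · · · · ·
· ♟ · · · · · ·
· · · · · · · ♙
· · · · · · · ·
♙ ♙ ♙ ♙ ♙ ♙ ♙ ·
♖ ♘ ♗ ♕ ♔ ♗ ♘ ♖


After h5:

♜ ♞ ♝ ♛ ♚ ♝ ♞ ♜
♟ · ♟ ♟ ♟ ♟ ♟ ·
· · · · · · · ·
· ♟ · · · · · ♟
· · · · · · · ♙
· · · · · · · ·
♙ ♙ ♙ ♙ ♙ ♙ ♙ ·
♖ ♘ ♗ ♕ ♔ ♗ ♘ ♖


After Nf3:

♜ ♞ ♝ ♛ ♚ ♝ ♞ ♜
♟ · ♟ ♟ ♟ ♟ ♟ ·
· · · · · · · ·
· ♟ · · · · · ♟
· · · · · · · ♙
· · · · · ♘ · ·
♙ ♙ ♙ ♙ ♙ ♙ ♙ ·
♖ ♘ ♗ ♕ ♔ ♗ · ♖


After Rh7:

♜ ♞ ♝ ♛ ♚ ♝ ♞ ·
♟ · ♟ ♟ ♟ ♟ ♟ ♜
· · · · · · · ·
· ♟ · · · · · ♟
· · · · · · · ♙
· · · · · ♘ · ·
♙ ♙ ♙ ♙ ♙ ♙ ♙ ·
♖ ♘ ♗ ♕ ♔ ♗ · ♖


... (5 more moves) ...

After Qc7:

♜ ♞ ♝ · ♚ ♝ ♞ ·
♟ · ♛ ♟ ♟ ♟ ♟ ♜
· · · · · · · ·
· ♟ ♟ · · · · ♟
· · ♙ · ♙ · · ♙
· · · ♗ · ♘ · ·
♙ ♙ · ♙ · ♙ ♙ ·
♖ ♘ ♗ ♕ ♔ · · ♖


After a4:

♜ ♞ ♝ · ♚ ♝ ♞ ·
♟ · ♛ ♟ ♟ ♟ ♟ ♜
· · · · · · · ·
· ♟ ♟ · · · · ♟
♙ · ♙ · ♙ · · ♙
· · · ♗ · ♘ · ·
· ♙ · ♙ · ♙ ♙ ·
♖ ♘ ♗ ♕ ♔ · · ♖



  a b c d e f g h
  ─────────────────
8│♜ ♞ ♝ · ♚ ♝ ♞ ·│8
7│♟ · ♛ ♟ ♟ ♟ ♟ ♜│7
6│· · · · · · · ·│6
5│· ♟ ♟ · · · · ♟│5
4│♙ · ♙ · ♙ · · ♙│4
3│· · · ♗ · ♘ · ·│3
2│· ♙ · ♙ · ♙ ♙ ·│2
1│♖ ♘ ♗ ♕ ♔ · · ♖│1
  ─────────────────
  a b c d e f g h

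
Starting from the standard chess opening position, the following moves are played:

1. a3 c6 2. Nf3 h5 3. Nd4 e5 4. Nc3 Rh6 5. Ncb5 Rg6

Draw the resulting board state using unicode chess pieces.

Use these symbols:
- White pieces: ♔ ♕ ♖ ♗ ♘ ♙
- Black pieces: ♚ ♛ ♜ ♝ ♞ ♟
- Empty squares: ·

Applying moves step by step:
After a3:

♜ ♞ ♝ ♛ ♚ ♝ ♞ ♜
♟ ♟ ♟ ♟ ♟ ♟ ♟ ♟
· · · · · · · ·
· · · · · · · ·
· · · · · · · ·
♙ · · · · · · ·
· ♙ ♙ ♙ ♙ ♙ ♙ ♙
♖ ♘ ♗ ♕ ♔ ♗ ♘ ♖


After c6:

♜ ♞ ♝ ♛ ♚ ♝ ♞ ♜
♟ ♟ · ♟ ♟ ♟ ♟ ♟
· · ♟ · · · · ·
· · · · · · · ·
· · · · · · · ·
♙ · · · · · · ·
· ♙ ♙ ♙ ♙ ♙ ♙ ♙
♖ ♘ ♗ ♕ ♔ ♗ ♘ ♖


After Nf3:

♜ ♞ ♝ ♛ ♚ ♝ ♞ ♜
♟ ♟ · ♟ ♟ ♟ ♟ ♟
· · ♟ · · · · ·
· · · · · · · ·
· · · · · · · ·
♙ · · · · ♘ · ·
· ♙ ♙ ♙ ♙ ♙ ♙ ♙
♖ ♘ ♗ ♕ ♔ ♗ · ♖


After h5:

♜ ♞ ♝ ♛ ♚ ♝ ♞ ♜
♟ ♟ · ♟ ♟ ♟ ♟ ·
· · ♟ · · · · ·
· · · · · · · ♟
· · · · · · · ·
♙ · · · · ♘ · ·
· ♙ ♙ ♙ ♙ ♙ ♙ ♙
♖ ♘ ♗ ♕ ♔ ♗ · ♖


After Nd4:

♜ ♞ ♝ ♛ ♚ ♝ ♞ ♜
♟ ♟ · ♟ ♟ ♟ ♟ ·
· · ♟ · · · · ·
· · · · · · · ♟
· · · ♘ · · · ·
♙ · · · · · · ·
· ♙ ♙ ♙ ♙ ♙ ♙ ♙
♖ ♘ ♗ ♕ ♔ ♗ · ♖


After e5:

♜ ♞ ♝ ♛ ♚ ♝ ♞ ♜
♟ ♟ · ♟ · ♟ ♟ ·
· · ♟ · · · · ·
· · · · ♟ · · ♟
· · · ♘ · · · ·
♙ · · · · · · ·
· ♙ ♙ ♙ ♙ ♙ ♙ ♙
♖ ♘ ♗ ♕ ♔ ♗ · ♖


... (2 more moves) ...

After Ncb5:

♜ ♞ ♝ ♛ ♚ ♝ ♞ ·
♟ ♟ · ♟ · ♟ ♟ ·
· · ♟ · · · · ♜
· ♘ · · ♟ · · ♟
· · · ♘ · · · ·
♙ · · · · · · ·
· ♙ ♙ ♙ ♙ ♙ ♙ ♙
♖ · ♗ ♕ ♔ ♗ · ♖


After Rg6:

♜ ♞ ♝ ♛ ♚ ♝ ♞ ·
♟ ♟ · ♟ · ♟ ♟ ·
· · ♟ · · · ♜ ·
· ♘ · · ♟ · · ♟
· · · ♘ · · · ·
♙ · · · · · · ·
· ♙ ♙ ♙ ♙ ♙ ♙ ♙
♖ · ♗ ♕ ♔ ♗ · ♖



  a b c d e f g h
  ─────────────────
8│♜ ♞ ♝ ♛ ♚ ♝ ♞ ·│8
7│♟ ♟ · ♟ · ♟ ♟ ·│7
6│· · ♟ · · · ♜ ·│6
5│· ♘ · · ♟ · · ♟│5
4│· · · ♘ · · · ·│4
3│♙ · · · · · · ·│3
2│· ♙ ♙ ♙ ♙ ♙ ♙ ♙│2
1│♖ · ♗ ♕ ♔ ♗ · ♖│1
  ─────────────────
  a b c d e f g h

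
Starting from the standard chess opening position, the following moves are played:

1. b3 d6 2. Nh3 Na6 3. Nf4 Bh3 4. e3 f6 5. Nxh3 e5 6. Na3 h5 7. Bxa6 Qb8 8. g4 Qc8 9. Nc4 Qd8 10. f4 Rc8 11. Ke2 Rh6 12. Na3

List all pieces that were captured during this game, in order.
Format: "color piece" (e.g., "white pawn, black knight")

Tracking captures:
  Nxh3: captured black bishop
  Bxa6: captured black knight

black bishop, black knight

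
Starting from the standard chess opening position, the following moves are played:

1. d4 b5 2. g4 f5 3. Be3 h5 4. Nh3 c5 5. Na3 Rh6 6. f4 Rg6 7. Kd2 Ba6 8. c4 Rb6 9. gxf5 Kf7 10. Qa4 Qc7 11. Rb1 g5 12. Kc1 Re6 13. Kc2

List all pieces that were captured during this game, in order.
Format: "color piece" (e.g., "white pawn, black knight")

Tracking captures:
  gxf5: captured black pawn

black pawn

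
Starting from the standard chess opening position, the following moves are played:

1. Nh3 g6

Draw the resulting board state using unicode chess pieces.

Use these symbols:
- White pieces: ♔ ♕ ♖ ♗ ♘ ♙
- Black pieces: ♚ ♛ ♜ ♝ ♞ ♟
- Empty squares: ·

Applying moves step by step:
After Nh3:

♜ ♞ ♝ ♛ ♚ ♝ ♞ ♜
♟ ♟ ♟ ♟ ♟ ♟ ♟ ♟
· · · · · · · ·
· · · · · · · ·
· · · · · · · ·
· · · · · · · ♘
♙ ♙ ♙ ♙ ♙ ♙ ♙ ♙
♖ ♘ ♗ ♕ ♔ ♗ · ♖


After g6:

♜ ♞ ♝ ♛ ♚ ♝ ♞ ♜
♟ ♟ ♟ ♟ ♟ ♟ · ♟
· · · · · · ♟ ·
· · · · · · · ·
· · · · · · · ·
· · · · · · · ♘
♙ ♙ ♙ ♙ ♙ ♙ ♙ ♙
♖ ♘ ♗ ♕ ♔ ♗ · ♖



  a b c d e f g h
  ─────────────────
8│♜ ♞ ♝ ♛ ♚ ♝ ♞ ♜│8
7│♟ ♟ ♟ ♟ ♟ ♟ · ♟│7
6│· · · · · · ♟ ·│6
5│· · · · · · · ·│5
4│· · · · · · · ·│4
3│· · · · · · · ♘│3
2│♙ ♙ ♙ ♙ ♙ ♙ ♙ ♙│2
1│♖ ♘ ♗ ♕ ♔ ♗ · ♖│1
  ─────────────────
  a b c d e f g h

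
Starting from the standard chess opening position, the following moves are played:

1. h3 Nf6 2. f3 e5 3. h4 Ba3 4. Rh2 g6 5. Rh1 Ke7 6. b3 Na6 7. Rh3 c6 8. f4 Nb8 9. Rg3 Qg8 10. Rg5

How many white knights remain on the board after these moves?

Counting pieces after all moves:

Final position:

  a b c d e f g h
  ─────────────────
8│♜ ♞ ♝ · · · ♛ ♜│8
7│♟ ♟ · ♟ ♚ ♟ · ♟│7
6│· · ♟ · · ♞ ♟ ·│6
5│· · · · ♟ · ♖ ·│5
4│· · · · · ♙ · ♙│4
3│♝ ♙ · · · · · ·│3
2│♙ · ♙ ♙ ♙ · ♙ ·│2
1│♖ ♘ ♗ ♕ ♔ ♗ ♘ ·│1
  ─────────────────
  a b c d e f g h


2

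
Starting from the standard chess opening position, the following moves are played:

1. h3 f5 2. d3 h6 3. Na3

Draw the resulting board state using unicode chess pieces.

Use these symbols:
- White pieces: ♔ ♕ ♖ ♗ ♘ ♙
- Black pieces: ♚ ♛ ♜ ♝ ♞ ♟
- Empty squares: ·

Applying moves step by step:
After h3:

♜ ♞ ♝ ♛ ♚ ♝ ♞ ♜
♟ ♟ ♟ ♟ ♟ ♟ ♟ ♟
· · · · · · · ·
· · · · · · · ·
· · · · · · · ·
· · · · · · · ♙
♙ ♙ ♙ ♙ ♙ ♙ ♙ ·
♖ ♘ ♗ ♕ ♔ ♗ ♘ ♖


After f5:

♜ ♞ ♝ ♛ ♚ ♝ ♞ ♜
♟ ♟ ♟ ♟ ♟ · ♟ ♟
· · · · · · · ·
· · · · · ♟ · ·
· · · · · · · ·
· · · · · · · ♙
♙ ♙ ♙ ♙ ♙ ♙ ♙ ·
♖ ♘ ♗ ♕ ♔ ♗ ♘ ♖


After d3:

♜ ♞ ♝ ♛ ♚ ♝ ♞ ♜
♟ ♟ ♟ ♟ ♟ · ♟ ♟
· · · · · · · ·
· · · · · ♟ · ·
· · · · · · · ·
· · · ♙ · · · ♙
♙ ♙ ♙ · ♙ ♙ ♙ ·
♖ ♘ ♗ ♕ ♔ ♗ ♘ ♖


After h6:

♜ ♞ ♝ ♛ ♚ ♝ ♞ ♜
♟ ♟ ♟ ♟ ♟ · ♟ ·
· · · · · · · ♟
· · · · · ♟ · ·
· · · · · · · ·
· · · ♙ · · · ♙
♙ ♙ ♙ · ♙ ♙ ♙ ·
♖ ♘ ♗ ♕ ♔ ♗ ♘ ♖


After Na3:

♜ ♞ ♝ ♛ ♚ ♝ ♞ ♜
♟ ♟ ♟ ♟ ♟ · ♟ ·
· · · · · · · ♟
· · · · · ♟ · ·
· · · · · · · ·
♘ · · ♙ · · · ♙
♙ ♙ ♙ · ♙ ♙ ♙ ·
♖ · ♗ ♕ ♔ ♗ ♘ ♖



  a b c d e f g h
  ─────────────────
8│♜ ♞ ♝ ♛ ♚ ♝ ♞ ♜│8
7│♟ ♟ ♟ ♟ ♟ · ♟ ·│7
6│· · · · · · · ♟│6
5│· · · · · ♟ · ·│5
4│· · · · · · · ·│4
3│♘ · · ♙ · · · ♙│3
2│♙ ♙ ♙ · ♙ ♙ ♙ ·│2
1│♖ · ♗ ♕ ♔ ♗ ♘ ♖│1
  ─────────────────
  a b c d e f g h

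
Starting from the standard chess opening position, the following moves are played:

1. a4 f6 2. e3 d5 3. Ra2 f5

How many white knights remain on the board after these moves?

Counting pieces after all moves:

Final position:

  a b c d e f g h
  ─────────────────
8│♜ ♞ ♝ ♛ ♚ ♝ ♞ ♜│8
7│♟ ♟ ♟ · ♟ · ♟ ♟│7
6│· · · · · · · ·│6
5│· · · ♟ · ♟ · ·│5
4│♙ · · · · · · ·│4
3│· · · · ♙ · · ·│3
2│♖ ♙ ♙ ♙ · ♙ ♙ ♙│2
1│· ♘ ♗ ♕ ♔ ♗ ♘ ♖│1
  ─────────────────
  a b c d e f g h


2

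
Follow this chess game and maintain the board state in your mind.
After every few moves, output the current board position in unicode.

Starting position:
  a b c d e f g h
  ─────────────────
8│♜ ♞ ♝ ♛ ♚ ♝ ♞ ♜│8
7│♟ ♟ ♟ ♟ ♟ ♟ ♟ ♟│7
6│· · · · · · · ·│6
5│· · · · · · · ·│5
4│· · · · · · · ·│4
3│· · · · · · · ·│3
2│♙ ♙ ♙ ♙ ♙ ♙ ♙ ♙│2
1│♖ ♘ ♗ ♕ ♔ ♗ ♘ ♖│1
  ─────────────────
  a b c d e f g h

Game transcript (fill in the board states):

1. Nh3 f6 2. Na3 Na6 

  a b c d e f g h
  ─────────────────
8│♜ · ♝ ♛ ♚ ♝ ♞ ♜│8
7│♟ ♟ ♟ ♟ ♟ · ♟ ♟│7
6│♞ · · · · ♟ · ·│6
5│· · · · · · · ·│5
4│· · · · · · · ·│4
3│♘ · · · · · · ♘│3
2│♙ ♙ ♙ ♙ ♙ ♙ ♙ ♙│2
1│♖ · ♗ ♕ ♔ ♗ · ♖│1
  ─────────────────
  a b c d e f g h

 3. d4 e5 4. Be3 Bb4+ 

  a b c d e f g h
  ─────────────────
8│♜ · ♝ ♛ ♚ · ♞ ♜│8
7│♟ ♟ ♟ ♟ · · ♟ ♟│7
6│♞ · · · · ♟ · ·│6
5│· · · · ♟ · · ·│5
4│· ♝ · ♙ · · · ·│4
3│♘ · · · ♗ · · ♘│3
2│♙ ♙ ♙ · ♙ ♙ ♙ ♙│2
1│♖ · · ♕ ♔ ♗ · ♖│1
  ─────────────────
  a b c d e f g h

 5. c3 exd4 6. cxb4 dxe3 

  a b c d e f g h
  ─────────────────
8│♜ · ♝ ♛ ♚ · ♞ ♜│8
7│♟ ♟ ♟ ♟ · · ♟ ♟│7
6│♞ · · · · ♟ · ·│6
5│· · · · · · · ·│5
4│· ♙ · · · · · ·│4
3│♘ · · · ♟ · · ♘│3
2│♙ ♙ · · ♙ ♙ ♙ ♙│2
1│♖ · · ♕ ♔ ♗ · ♖│1
  ─────────────────
  a b c d e f g h

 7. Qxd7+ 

  a b c d e f g h
  ─────────────────
8│♜ · ♝ ♛ ♚ · ♞ ♜│8
7│♟ ♟ ♟ ♕ · · ♟ ♟│7
6│♞ · · · · ♟ · ·│6
5│· · · · · · · ·│5
4│· ♙ · · · · · ·│4
3│♘ · · · ♟ · · ♘│3
2│♙ ♙ · · ♙ ♙ ♙ ♙│2
1│♖ · · · ♔ ♗ · ♖│1
  ─────────────────
  a b c d e f g h


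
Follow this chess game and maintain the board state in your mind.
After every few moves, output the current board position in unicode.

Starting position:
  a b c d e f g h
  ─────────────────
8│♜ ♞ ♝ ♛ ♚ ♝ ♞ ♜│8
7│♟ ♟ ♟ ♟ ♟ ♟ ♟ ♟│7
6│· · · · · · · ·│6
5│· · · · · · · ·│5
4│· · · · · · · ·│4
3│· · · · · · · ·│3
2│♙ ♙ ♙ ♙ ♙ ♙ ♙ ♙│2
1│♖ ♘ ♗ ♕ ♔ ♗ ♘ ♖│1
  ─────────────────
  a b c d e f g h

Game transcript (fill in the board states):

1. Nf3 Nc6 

  a b c d e f g h
  ─────────────────
8│♜ · ♝ ♛ ♚ ♝ ♞ ♜│8
7│♟ ♟ ♟ ♟ ♟ ♟ ♟ ♟│7
6│· · ♞ · · · · ·│6
5│· · · · · · · ·│5
4│· · · · · · · ·│4
3│· · · · · ♘ · ·│3
2│♙ ♙ ♙ ♙ ♙ ♙ ♙ ♙│2
1│♖ ♘ ♗ ♕ ♔ ♗ · ♖│1
  ─────────────────
  a b c d e f g h

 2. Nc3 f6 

  a b c d e f g h
  ─────────────────
8│♜ · ♝ ♛ ♚ ♝ ♞ ♜│8
7│♟ ♟ ♟ ♟ ♟ · ♟ ♟│7
6│· · ♞ · · ♟ · ·│6
5│· · · · · · · ·│5
4│· · · · · · · ·│4
3│· · ♘ · · ♘ · ·│3
2│♙ ♙ ♙ ♙ ♙ ♙ ♙ ♙│2
1│♖ · ♗ ♕ ♔ ♗ · ♖│1
  ─────────────────
  a b c d e f g h

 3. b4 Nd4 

  a b c d e f g h
  ─────────────────
8│♜ · ♝ ♛ ♚ ♝ ♞ ♜│8
7│♟ ♟ ♟ ♟ ♟ · ♟ ♟│7
6│· · · · · ♟ · ·│6
5│· · · · · · · ·│5
4│· ♙ · ♞ · · · ·│4
3│· · ♘ · · ♘ · ·│3
2│♙ · ♙ ♙ ♙ ♙ ♙ ♙│2
1│♖ · ♗ ♕ ♔ ♗ · ♖│1
  ─────────────────
  a b c d e f g h



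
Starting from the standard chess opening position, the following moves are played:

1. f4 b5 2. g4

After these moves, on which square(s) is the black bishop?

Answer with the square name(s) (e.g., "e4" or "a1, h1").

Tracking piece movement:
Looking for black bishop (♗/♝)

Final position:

  a b c d e f g h
  ─────────────────
8│♜ ♞ ♝ ♛ ♚ ♝ ♞ ♜│8
7│♟ · ♟ ♟ ♟ ♟ ♟ ♟│7
6│· · · · · · · ·│6
5│· ♟ · · · · · ·│5
4│· · · · · ♙ ♙ ·│4
3│· · · · · · · ·│3
2│♙ ♙ ♙ ♙ ♙ · · ♙│2
1│♖ ♘ ♗ ♕ ♔ ♗ ♘ ♖│1
  ─────────────────
  a b c d e f g h


c8, f8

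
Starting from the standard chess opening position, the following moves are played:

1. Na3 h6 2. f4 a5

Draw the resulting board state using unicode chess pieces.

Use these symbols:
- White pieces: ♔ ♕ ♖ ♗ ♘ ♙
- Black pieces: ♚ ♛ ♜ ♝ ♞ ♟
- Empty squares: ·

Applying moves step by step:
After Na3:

♜ ♞ ♝ ♛ ♚ ♝ ♞ ♜
♟ ♟ ♟ ♟ ♟ ♟ ♟ ♟
· · · · · · · ·
· · · · · · · ·
· · · · · · · ·
♘ · · · · · · ·
♙ ♙ ♙ ♙ ♙ ♙ ♙ ♙
♖ · ♗ ♕ ♔ ♗ ♘ ♖


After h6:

♜ ♞ ♝ ♛ ♚ ♝ ♞ ♜
♟ ♟ ♟ ♟ ♟ ♟ ♟ ·
· · · · · · · ♟
· · · · · · · ·
· · · · · · · ·
♘ · · · · · · ·
♙ ♙ ♙ ♙ ♙ ♙ ♙ ♙
♖ · ♗ ♕ ♔ ♗ ♘ ♖


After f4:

♜ ♞ ♝ ♛ ♚ ♝ ♞ ♜
♟ ♟ ♟ ♟ ♟ ♟ ♟ ·
· · · · · · · ♟
· · · · · · · ·
· · · · · ♙ · ·
♘ · · · · · · ·
♙ ♙ ♙ ♙ ♙ · ♙ ♙
♖ · ♗ ♕ ♔ ♗ ♘ ♖


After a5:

♜ ♞ ♝ ♛ ♚ ♝ ♞ ♜
· ♟ ♟ ♟ ♟ ♟ ♟ ·
· · · · · · · ♟
♟ · · · · · · ·
· · · · · ♙ · ·
♘ · · · · · · ·
♙ ♙ ♙ ♙ ♙ · ♙ ♙
♖ · ♗ ♕ ♔ ♗ ♘ ♖



  a b c d e f g h
  ─────────────────
8│♜ ♞ ♝ ♛ ♚ ♝ ♞ ♜│8
7│· ♟ ♟ ♟ ♟ ♟ ♟ ·│7
6│· · · · · · · ♟│6
5│♟ · · · · · · ·│5
4│· · · · · ♙ · ·│4
3│♘ · · · · · · ·│3
2│♙ ♙ ♙ ♙ ♙ · ♙ ♙│2
1│♖ · ♗ ♕ ♔ ♗ ♘ ♖│1
  ─────────────────
  a b c d e f g h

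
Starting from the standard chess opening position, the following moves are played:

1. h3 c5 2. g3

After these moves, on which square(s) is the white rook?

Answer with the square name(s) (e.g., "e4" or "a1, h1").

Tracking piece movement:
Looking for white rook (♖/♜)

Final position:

  a b c d e f g h
  ─────────────────
8│♜ ♞ ♝ ♛ ♚ ♝ ♞ ♜│8
7│♟ ♟ · ♟ ♟ ♟ ♟ ♟│7
6│· · · · · · · ·│6
5│· · ♟ · · · · ·│5
4│· · · · · · · ·│4
3│· · · · · · ♙ ♙│3
2│♙ ♙ ♙ ♙ ♙ ♙ · ·│2
1│♖ ♘ ♗ ♕ ♔ ♗ ♘ ♖│1
  ─────────────────
  a b c d e f g h


a1, h1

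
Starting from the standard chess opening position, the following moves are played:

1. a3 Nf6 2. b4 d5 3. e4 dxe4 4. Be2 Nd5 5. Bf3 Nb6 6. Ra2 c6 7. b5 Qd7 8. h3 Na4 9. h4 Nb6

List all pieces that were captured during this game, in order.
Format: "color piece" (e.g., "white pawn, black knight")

Tracking captures:
  dxe4: captured white pawn

white pawn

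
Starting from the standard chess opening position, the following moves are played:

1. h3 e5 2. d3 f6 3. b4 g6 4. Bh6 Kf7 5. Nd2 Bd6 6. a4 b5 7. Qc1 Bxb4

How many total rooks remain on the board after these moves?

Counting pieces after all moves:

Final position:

  a b c d e f g h
  ─────────────────
8│♜ ♞ ♝ ♛ · · ♞ ♜│8
7│♟ · ♟ ♟ · ♚ · ♟│7
6│· · · · · ♟ ♟ ♗│6
5│· ♟ · · ♟ · · ·│5
4│♙ ♝ · · · · · ·│4
3│· · · ♙ · · · ♙│3
2│· · ♙ ♘ ♙ ♙ ♙ ·│2
1│♖ · ♕ · ♔ ♗ ♘ ♖│1
  ─────────────────
  a b c d e f g h


4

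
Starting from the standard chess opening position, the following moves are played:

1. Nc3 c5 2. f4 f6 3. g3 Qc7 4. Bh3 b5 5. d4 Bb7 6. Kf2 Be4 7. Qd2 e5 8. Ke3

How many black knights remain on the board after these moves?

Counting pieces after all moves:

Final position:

  a b c d e f g h
  ─────────────────
8│♜ ♞ · · ♚ ♝ ♞ ♜│8
7│♟ · ♛ ♟ · · ♟ ♟│7
6│· · · · · ♟ · ·│6
5│· ♟ ♟ · ♟ · · ·│5
4│· · · ♙ ♝ ♙ · ·│4
3│· · ♘ · ♔ · ♙ ♗│3
2│♙ ♙ ♙ ♕ ♙ · · ♙│2
1│♖ · ♗ · · · ♘ ♖│1
  ─────────────────
  a b c d e f g h


2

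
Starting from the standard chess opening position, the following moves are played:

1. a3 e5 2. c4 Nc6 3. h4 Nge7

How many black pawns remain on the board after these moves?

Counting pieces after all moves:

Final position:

  a b c d e f g h
  ─────────────────
8│♜ · ♝ ♛ ♚ ♝ · ♜│8
7│♟ ♟ ♟ ♟ ♞ ♟ ♟ ♟│7
6│· · ♞ · · · · ·│6
5│· · · · ♟ · · ·│5
4│· · ♙ · · · · ♙│4
3│♙ · · · · · · ·│3
2│· ♙ · ♙ ♙ ♙ ♙ ·│2
1│♖ ♘ ♗ ♕ ♔ ♗ ♘ ♖│1
  ─────────────────
  a b c d e f g h


8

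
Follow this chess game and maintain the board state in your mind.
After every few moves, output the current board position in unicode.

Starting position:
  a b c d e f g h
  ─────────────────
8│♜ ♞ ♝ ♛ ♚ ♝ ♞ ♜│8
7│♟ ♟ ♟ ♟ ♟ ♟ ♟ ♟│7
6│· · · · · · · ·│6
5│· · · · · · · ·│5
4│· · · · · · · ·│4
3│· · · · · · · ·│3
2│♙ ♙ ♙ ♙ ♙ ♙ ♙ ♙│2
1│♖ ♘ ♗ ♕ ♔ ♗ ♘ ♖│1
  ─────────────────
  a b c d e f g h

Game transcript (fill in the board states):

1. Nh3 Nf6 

  a b c d e f g h
  ─────────────────
8│♜ ♞ ♝ ♛ ♚ ♝ · ♜│8
7│♟ ♟ ♟ ♟ ♟ ♟ ♟ ♟│7
6│· · · · · ♞ · ·│6
5│· · · · · · · ·│5
4│· · · · · · · ·│4
3│· · · · · · · ♘│3
2│♙ ♙ ♙ ♙ ♙ ♙ ♙ ♙│2
1│♖ ♘ ♗ ♕ ♔ ♗ · ♖│1
  ─────────────────
  a b c d e f g h

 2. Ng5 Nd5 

  a b c d e f g h
  ─────────────────
8│♜ ♞ ♝ ♛ ♚ ♝ · ♜│8
7│♟ ♟ ♟ ♟ ♟ ♟ ♟ ♟│7
6│· · · · · · · ·│6
5│· · · ♞ · · ♘ ·│5
4│· · · · · · · ·│4
3│· · · · · · · ·│3
2│♙ ♙ ♙ ♙ ♙ ♙ ♙ ♙│2
1│♖ ♘ ♗ ♕ ♔ ♗ · ♖│1
  ─────────────────
  a b c d e f g h

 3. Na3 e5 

  a b c d e f g h
  ─────────────────
8│♜ ♞ ♝ ♛ ♚ ♝ · ♜│8
7│♟ ♟ ♟ ♟ · ♟ ♟ ♟│7
6│· · · · · · · ·│6
5│· · · ♞ ♟ · ♘ ·│5
4│· · · · · · · ·│4
3│♘ · · · · · · ·│3
2│♙ ♙ ♙ ♙ ♙ ♙ ♙ ♙│2
1│♖ · ♗ ♕ ♔ ♗ · ♖│1
  ─────────────────
  a b c d e f g h

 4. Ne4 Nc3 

  a b c d e f g h
  ─────────────────
8│♜ ♞ ♝ ♛ ♚ ♝ · ♜│8
7│♟ ♟ ♟ ♟ · ♟ ♟ ♟│7
6│· · · · · · · ·│6
5│· · · · ♟ · · ·│5
4│· · · · ♘ · · ·│4
3│♘ · ♞ · · · · ·│3
2│♙ ♙ ♙ ♙ ♙ ♙ ♙ ♙│2
1│♖ · ♗ ♕ ♔ ♗ · ♖│1
  ─────────────────
  a b c d e f g h

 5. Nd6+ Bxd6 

  a b c d e f g h
  ─────────────────
8│♜ ♞ ♝ ♛ ♚ · · ♜│8
7│♟ ♟ ♟ ♟ · ♟ ♟ ♟│7
6│· · · ♝ · · · ·│6
5│· · · · ♟ · · ·│5
4│· · · · · · · ·│4
3│♘ · ♞ · · · · ·│3
2│♙ ♙ ♙ ♙ ♙ ♙ ♙ ♙│2
1│♖ · ♗ ♕ ♔ ♗ · ♖│1
  ─────────────────
  a b c d e f g h

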